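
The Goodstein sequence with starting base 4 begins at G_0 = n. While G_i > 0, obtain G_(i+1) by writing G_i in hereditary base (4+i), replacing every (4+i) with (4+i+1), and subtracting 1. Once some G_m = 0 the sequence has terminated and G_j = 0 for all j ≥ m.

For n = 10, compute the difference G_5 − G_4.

base 4: 10 = 2·4 + 2; at 5: 2·5 + 2 = 12; next = 11
base 5: 11 = 2·5 + 1; at 6: 2·6 + 1 = 13; next = 12
base 6: 12 = 2·6; at 7: 2·7 = 14; next = 13
base 7: 13 = 7 + 6; at 8: 8 + 6 = 14; next = 13
base 8: 13 = 8 + 5; at 9: 9 + 5 = 14; next = 13

0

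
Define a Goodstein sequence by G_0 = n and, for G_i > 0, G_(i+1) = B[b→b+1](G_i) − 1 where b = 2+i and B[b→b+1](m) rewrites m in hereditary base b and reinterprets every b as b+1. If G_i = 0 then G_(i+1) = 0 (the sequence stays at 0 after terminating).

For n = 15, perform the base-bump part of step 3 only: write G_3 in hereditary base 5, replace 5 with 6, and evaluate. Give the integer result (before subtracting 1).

i=0: 15 = 2^(2 + 1) + 2^2 + 2 + 1 (b=2); 2→3: 3^(3 + 1) + 3^3 + 3 + 1 = 112; 112−1 = 111
i=1: 111 = 3^(3 + 1) + 3^3 + 3 (b=3); 3→4: 4^(4 + 1) + 4^4 + 4 = 1284; 1284−1 = 1283
i=2: 1283 = 4^(4 + 1) + 4^4 + 3 (b=4); 4→5: 5^(5 + 1) + 5^5 + 3 = 18753; 18753−1 = 18752
i=3: 18752 = 5^(5 + 1) + 5^5 + 2 (b=5); 5→6: 6^(6 + 1) + 6^6 + 2 = 326594; 326594−1 = 326593

326594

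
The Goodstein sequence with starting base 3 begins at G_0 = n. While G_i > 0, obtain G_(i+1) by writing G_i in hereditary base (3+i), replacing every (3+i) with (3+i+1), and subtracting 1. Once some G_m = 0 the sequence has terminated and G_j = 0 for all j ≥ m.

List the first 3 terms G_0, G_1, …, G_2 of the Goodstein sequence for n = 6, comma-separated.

6, 7, 7

i=0: 6 = 2·3 (b=3); 3→4: 2·4 = 8; 8−1 = 7
i=1: 7 = 4 + 3 (b=4); 4→5: 5 + 3 = 8; 8−1 = 7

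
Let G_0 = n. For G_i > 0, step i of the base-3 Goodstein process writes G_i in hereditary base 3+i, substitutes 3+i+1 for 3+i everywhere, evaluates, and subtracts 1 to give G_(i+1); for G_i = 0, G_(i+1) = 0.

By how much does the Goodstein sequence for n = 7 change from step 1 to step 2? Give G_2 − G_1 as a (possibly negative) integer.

(0) 7|_3 = 2·3 + 1 ↦ 2·4 + 1|_4 = 9 ⇒ 8
(1) 8|_4 = 2·4 ↦ 2·5|_5 = 10 ⇒ 9

1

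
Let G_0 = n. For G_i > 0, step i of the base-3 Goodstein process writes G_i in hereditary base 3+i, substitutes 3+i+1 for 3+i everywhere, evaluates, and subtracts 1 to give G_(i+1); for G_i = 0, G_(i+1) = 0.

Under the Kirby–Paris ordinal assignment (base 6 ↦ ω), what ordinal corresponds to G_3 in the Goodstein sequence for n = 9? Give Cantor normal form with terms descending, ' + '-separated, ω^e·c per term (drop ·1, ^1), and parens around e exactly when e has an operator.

G_0 = 9. HB_3(9) = 3^2. Bump = 16. G_1 = 15.
G_1 = 15. HB_4(15) = 3·4 + 3. Bump = 18. G_2 = 17.
G_2 = 17. HB_5(17) = 3·5 + 2. Bump = 20. G_3 = 19.

ω·3 + 1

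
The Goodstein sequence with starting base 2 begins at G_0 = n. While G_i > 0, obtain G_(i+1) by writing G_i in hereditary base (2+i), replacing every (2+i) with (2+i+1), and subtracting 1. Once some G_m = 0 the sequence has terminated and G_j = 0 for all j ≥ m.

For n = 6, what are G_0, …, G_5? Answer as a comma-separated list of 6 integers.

base 2: 6 = 2^2 + 2; at 3: 3^3 + 3 = 30; next = 29
base 3: 29 = 3^3 + 2; at 4: 4^4 + 2 = 258; next = 257
base 4: 257 = 4^4 + 1; at 5: 5^5 + 1 = 3126; next = 3125
base 5: 3125 = 5^5; at 6: 6^6 = 46656; next = 46655
base 6: 46655 = 5·6^5 + 5·6^4 + 5·6^3 + 5·6^2 + 5·6 + 5; at 7: 5·7^5 + 5·7^4 + 5·7^3 + 5·7^2 + 5·7 + 5 = 98040; next = 98039

6, 29, 257, 3125, 46655, 98039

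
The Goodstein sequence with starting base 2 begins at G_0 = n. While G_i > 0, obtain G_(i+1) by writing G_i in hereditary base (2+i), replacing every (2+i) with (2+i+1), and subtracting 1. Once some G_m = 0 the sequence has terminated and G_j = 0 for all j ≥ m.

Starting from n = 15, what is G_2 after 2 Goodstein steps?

1283

G_0=15  [base 2] 2^(2 + 1) + 2^2 + 2 + 1  →[2↦3]→  3^(3 + 1) + 3^3 + 3 + 1 = 112  −1 ⇒ G_1=111
G_1=111  [base 3] 3^(3 + 1) + 3^3 + 3  →[3↦4]→  4^(4 + 1) + 4^4 + 4 = 1284  −1 ⇒ G_2=1283
G_2=1283  [base 4] 4^(4 + 1) + 4^4 + 3  →[4↦5]→  5^(5 + 1) + 5^5 + 3 = 18753  −1 ⇒ G_3=18752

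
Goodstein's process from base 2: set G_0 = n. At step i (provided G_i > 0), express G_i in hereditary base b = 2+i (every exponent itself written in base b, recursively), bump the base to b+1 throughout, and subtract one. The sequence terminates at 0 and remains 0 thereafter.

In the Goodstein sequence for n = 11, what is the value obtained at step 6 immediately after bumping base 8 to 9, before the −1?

step 0: 11 = 2^(2 + 1) + 2 + 1; sub 3 for 2: 3^(3 + 1) + 3 + 1; = 85; G_1 = 85−1 = 84
step 1: 84 = 3^(3 + 1) + 3; sub 4 for 3: 4^(4 + 1) + 4; = 1028; G_2 = 1028−1 = 1027
step 2: 1027 = 4^(4 + 1) + 3; sub 5 for 4: 5^(5 + 1) + 3; = 15628; G_3 = 15628−1 = 15627
step 3: 15627 = 5^(5 + 1) + 2; sub 6 for 5: 6^(6 + 1) + 2; = 279938; G_4 = 279938−1 = 279937
step 4: 279937 = 6^(6 + 1) + 1; sub 7 for 6: 7^(7 + 1) + 1; = 5764802; G_5 = 5764802−1 = 5764801
step 5: 5764801 = 7^(7 + 1); sub 8 for 7: 8^(8 + 1); = 134217728; G_6 = 134217728−1 = 134217727

2749609303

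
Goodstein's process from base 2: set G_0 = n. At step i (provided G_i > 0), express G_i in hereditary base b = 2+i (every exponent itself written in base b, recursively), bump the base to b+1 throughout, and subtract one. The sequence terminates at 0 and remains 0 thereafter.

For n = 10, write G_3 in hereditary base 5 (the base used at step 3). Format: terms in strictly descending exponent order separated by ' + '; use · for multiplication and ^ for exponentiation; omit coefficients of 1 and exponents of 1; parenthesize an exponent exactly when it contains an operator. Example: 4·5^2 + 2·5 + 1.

5^(5 + 1)

10 —HB2→ 2^(2 + 1) + 2 —bump→ 3^(3 + 1) + 3 = 84 —(−1)→ 83
83 —HB3→ 3^(3 + 1) + 2 —bump→ 4^(4 + 1) + 2 = 1026 —(−1)→ 1025
1025 —HB4→ 4^(4 + 1) + 1 —bump→ 5^(5 + 1) + 1 = 15626 —(−1)→ 15625
15625 —HB5→ 5^(5 + 1) —bump→ 6^(6 + 1) = 279936 —(−1)→ 279935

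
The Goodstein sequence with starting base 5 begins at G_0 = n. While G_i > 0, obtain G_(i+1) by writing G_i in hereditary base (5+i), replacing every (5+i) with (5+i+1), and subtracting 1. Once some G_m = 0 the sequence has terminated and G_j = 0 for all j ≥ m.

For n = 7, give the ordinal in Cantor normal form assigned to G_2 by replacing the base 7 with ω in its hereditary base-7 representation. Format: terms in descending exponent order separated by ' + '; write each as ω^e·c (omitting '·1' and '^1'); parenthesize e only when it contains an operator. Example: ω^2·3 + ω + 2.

(0) 7|_5 = 5 + 2 ↦ 6 + 2|_6 = 8 ⇒ 7
(1) 7|_6 = 6 + 1 ↦ 7 + 1|_7 = 8 ⇒ 7
(2) 7|_7 = 7 ↦ 8|_8 = 8 ⇒ 7

ω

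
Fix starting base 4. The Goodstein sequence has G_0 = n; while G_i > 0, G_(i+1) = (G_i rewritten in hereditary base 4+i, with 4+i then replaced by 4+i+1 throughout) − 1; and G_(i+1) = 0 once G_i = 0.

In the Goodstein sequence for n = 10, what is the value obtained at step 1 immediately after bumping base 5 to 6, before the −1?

G_0=10  [base 4] 2·4 + 2  →[4↦5]→  2·5 + 2 = 12  −1 ⇒ G_1=11
G_1=11  [base 5] 2·5 + 1  →[5↦6]→  2·6 + 1 = 13  −1 ⇒ G_2=12

13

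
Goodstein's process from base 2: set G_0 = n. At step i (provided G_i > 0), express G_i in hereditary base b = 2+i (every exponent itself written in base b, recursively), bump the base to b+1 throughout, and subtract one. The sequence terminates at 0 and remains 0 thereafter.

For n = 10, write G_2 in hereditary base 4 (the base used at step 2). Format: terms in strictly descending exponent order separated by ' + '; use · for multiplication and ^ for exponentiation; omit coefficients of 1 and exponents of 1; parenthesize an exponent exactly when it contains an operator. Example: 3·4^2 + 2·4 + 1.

step 0: 10 = 2^(2 + 1) + 2; sub 3 for 2: 3^(3 + 1) + 3; = 84; G_1 = 84−1 = 83
step 1: 83 = 3^(3 + 1) + 2; sub 4 for 3: 4^(4 + 1) + 2; = 1026; G_2 = 1026−1 = 1025
step 2: 1025 = 4^(4 + 1) + 1; sub 5 for 4: 5^(5 + 1) + 1; = 15626; G_3 = 15626−1 = 15625

4^(4 + 1) + 1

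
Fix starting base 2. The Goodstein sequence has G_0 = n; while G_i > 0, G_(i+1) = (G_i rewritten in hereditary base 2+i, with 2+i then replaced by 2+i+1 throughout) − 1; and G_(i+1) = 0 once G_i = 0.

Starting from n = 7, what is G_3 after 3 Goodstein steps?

3127

i=0: 7 = 2^2 + 2 + 1 (b=2); 2→3: 3^3 + 3 + 1 = 31; 31−1 = 30
i=1: 30 = 3^3 + 3 (b=3); 3→4: 4^4 + 4 = 260; 260−1 = 259
i=2: 259 = 4^4 + 3 (b=4); 4→5: 5^5 + 3 = 3128; 3128−1 = 3127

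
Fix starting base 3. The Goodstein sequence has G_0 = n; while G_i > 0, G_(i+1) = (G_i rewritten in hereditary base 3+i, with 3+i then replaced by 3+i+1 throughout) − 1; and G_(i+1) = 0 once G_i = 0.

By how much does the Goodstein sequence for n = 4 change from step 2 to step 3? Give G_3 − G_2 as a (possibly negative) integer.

G_0 = 4. HB_3(4) = 3 + 1. Bump = 5. G_1 = 4.
G_1 = 4. HB_4(4) = 4. Bump = 5. G_2 = 4.
G_2 = 4. HB_5(4) = 4. Bump = 4. G_3 = 3.

-1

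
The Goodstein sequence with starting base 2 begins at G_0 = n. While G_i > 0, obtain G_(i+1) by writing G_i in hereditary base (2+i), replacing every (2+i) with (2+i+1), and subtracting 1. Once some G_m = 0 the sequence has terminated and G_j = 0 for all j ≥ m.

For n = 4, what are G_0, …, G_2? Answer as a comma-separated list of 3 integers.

4, 26, 41

(0) 4|_2 = 2^2 ↦ 3^3|_3 = 27 ⇒ 26
(1) 26|_3 = 2·3^2 + 2·3 + 2 ↦ 2·4^2 + 2·4 + 2|_4 = 42 ⇒ 41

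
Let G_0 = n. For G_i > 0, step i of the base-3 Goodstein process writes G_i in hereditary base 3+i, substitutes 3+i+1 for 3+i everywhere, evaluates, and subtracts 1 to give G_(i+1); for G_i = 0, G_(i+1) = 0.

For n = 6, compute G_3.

7

[0] 6 ≡ 2·3 (base 3). Lift 4: 8. −1: 7.
[1] 7 ≡ 4 + 3 (base 4). Lift 5: 8. −1: 7.
[2] 7 ≡ 5 + 2 (base 5). Lift 6: 8. −1: 7.
[3] 7 ≡ 6 + 1 (base 6). Lift 7: 8. −1: 7.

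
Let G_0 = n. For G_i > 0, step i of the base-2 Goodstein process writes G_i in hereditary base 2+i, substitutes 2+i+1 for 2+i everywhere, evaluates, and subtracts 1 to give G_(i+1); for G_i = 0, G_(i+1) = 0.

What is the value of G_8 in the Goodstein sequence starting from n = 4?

(0) 4|_2 = 2^2 ↦ 3^3|_3 = 27 ⇒ 26
(1) 26|_3 = 2·3^2 + 2·3 + 2 ↦ 2·4^2 + 2·4 + 2|_4 = 42 ⇒ 41
(2) 41|_4 = 2·4^2 + 2·4 + 1 ↦ 2·5^2 + 2·5 + 1|_5 = 61 ⇒ 60
(3) 60|_5 = 2·5^2 + 2·5 ↦ 2·6^2 + 2·6|_6 = 84 ⇒ 83
(4) 83|_6 = 2·6^2 + 6 + 5 ↦ 2·7^2 + 7 + 5|_7 = 110 ⇒ 109
(5) 109|_7 = 2·7^2 + 7 + 4 ↦ 2·8^2 + 8 + 4|_8 = 140 ⇒ 139
(6) 139|_8 = 2·8^2 + 8 + 3 ↦ 2·9^2 + 9 + 3|_9 = 174 ⇒ 173
(7) 173|_9 = 2·9^2 + 9 + 2 ↦ 2·10^2 + 10 + 2|_10 = 212 ⇒ 211

211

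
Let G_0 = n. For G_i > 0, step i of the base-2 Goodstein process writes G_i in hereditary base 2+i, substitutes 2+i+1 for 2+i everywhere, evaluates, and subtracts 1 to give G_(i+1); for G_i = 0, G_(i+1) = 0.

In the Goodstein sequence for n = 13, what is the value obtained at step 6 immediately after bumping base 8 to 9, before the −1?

3486786856

13 —HB2→ 2^(2 + 1) + 2^2 + 1 —bump→ 3^(3 + 1) + 3^3 + 1 = 109 —(−1)→ 108
108 —HB3→ 3^(3 + 1) + 3^3 —bump→ 4^(4 + 1) + 4^4 = 1280 —(−1)→ 1279
1279 —HB4→ 4^(4 + 1) + 3·4^3 + 3·4^2 + 3·4 + 3 —bump→ 5^(5 + 1) + 3·5^3 + 3·5^2 + 3·5 + 3 = 16093 —(−1)→ 16092
16092 —HB5→ 5^(5 + 1) + 3·5^3 + 3·5^2 + 3·5 + 2 —bump→ 6^(6 + 1) + 3·6^3 + 3·6^2 + 3·6 + 2 = 280712 —(−1)→ 280711
280711 —HB6→ 6^(6 + 1) + 3·6^3 + 3·6^2 + 3·6 + 1 —bump→ 7^(7 + 1) + 3·7^3 + 3·7^2 + 3·7 + 1 = 5765999 —(−1)→ 5765998
5765998 —HB7→ 7^(7 + 1) + 3·7^3 + 3·7^2 + 3·7 —bump→ 8^(8 + 1) + 3·8^3 + 3·8^2 + 3·8 = 134219480 —(−1)→ 134219479
134219479 —HB8→ 8^(8 + 1) + 3·8^3 + 3·8^2 + 2·8 + 7 —bump→ 9^(9 + 1) + 3·9^3 + 3·9^2 + 2·9 + 7 = 3486786856 —(−1)→ 3486786855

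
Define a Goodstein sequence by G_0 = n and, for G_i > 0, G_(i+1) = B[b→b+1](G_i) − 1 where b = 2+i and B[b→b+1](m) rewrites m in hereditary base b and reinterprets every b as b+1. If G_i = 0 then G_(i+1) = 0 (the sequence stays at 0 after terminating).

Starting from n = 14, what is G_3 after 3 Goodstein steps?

18750

14 —HB2→ 2^(2 + 1) + 2^2 + 2 —bump→ 3^(3 + 1) + 3^3 + 3 = 111 —(−1)→ 110
110 —HB3→ 3^(3 + 1) + 3^3 + 2 —bump→ 4^(4 + 1) + 4^4 + 2 = 1282 —(−1)→ 1281
1281 —HB4→ 4^(4 + 1) + 4^4 + 1 —bump→ 5^(5 + 1) + 5^5 + 1 = 18751 —(−1)→ 18750
18750 —HB5→ 5^(5 + 1) + 5^5 —bump→ 6^(6 + 1) + 6^6 = 326592 —(−1)→ 326591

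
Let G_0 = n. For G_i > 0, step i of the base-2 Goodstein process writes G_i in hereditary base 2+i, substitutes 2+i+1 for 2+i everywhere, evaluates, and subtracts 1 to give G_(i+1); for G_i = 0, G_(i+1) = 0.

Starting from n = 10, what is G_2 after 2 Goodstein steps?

G_0=10  [base 2] 2^(2 + 1) + 2  →[2↦3]→  3^(3 + 1) + 3 = 84  −1 ⇒ G_1=83
G_1=83  [base 3] 3^(3 + 1) + 2  →[3↦4]→  4^(4 + 1) + 2 = 1026  −1 ⇒ G_2=1025
G_2=1025  [base 4] 4^(4 + 1) + 1  →[4↦5]→  5^(5 + 1) + 1 = 15626  −1 ⇒ G_3=15625

1025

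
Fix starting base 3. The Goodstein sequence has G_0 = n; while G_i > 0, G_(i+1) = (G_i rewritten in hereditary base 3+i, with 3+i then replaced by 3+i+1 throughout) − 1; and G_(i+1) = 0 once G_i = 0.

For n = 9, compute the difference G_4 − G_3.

2

step 0: 9 = 3^2; sub 4 for 3: 4^2; = 16; G_1 = 16−1 = 15
step 1: 15 = 3·4 + 3; sub 5 for 4: 3·5 + 3; = 18; G_2 = 18−1 = 17
step 2: 17 = 3·5 + 2; sub 6 for 5: 3·6 + 2; = 20; G_3 = 20−1 = 19
step 3: 19 = 3·6 + 1; sub 7 for 6: 3·7 + 1; = 22; G_4 = 22−1 = 21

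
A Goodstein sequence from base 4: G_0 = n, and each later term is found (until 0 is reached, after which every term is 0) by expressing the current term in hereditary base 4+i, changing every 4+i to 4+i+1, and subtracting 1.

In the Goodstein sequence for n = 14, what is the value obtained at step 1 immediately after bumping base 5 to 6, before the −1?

19

G_0=14  [base 4] 3·4 + 2  →[4↦5]→  3·5 + 2 = 17  −1 ⇒ G_1=16
G_1=16  [base 5] 3·5 + 1  →[5↦6]→  3·6 + 1 = 19  −1 ⇒ G_2=18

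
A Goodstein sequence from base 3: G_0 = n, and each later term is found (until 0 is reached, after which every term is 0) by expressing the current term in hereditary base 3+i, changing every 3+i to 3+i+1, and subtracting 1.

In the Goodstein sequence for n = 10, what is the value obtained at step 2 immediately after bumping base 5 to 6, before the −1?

step 0: 10 = 3^2 + 1; sub 4 for 3: 4^2 + 1; = 17; G_1 = 17−1 = 16
step 1: 16 = 4^2; sub 5 for 4: 5^2; = 25; G_2 = 25−1 = 24
step 2: 24 = 4·5 + 4; sub 6 for 5: 4·6 + 4; = 28; G_3 = 28−1 = 27

28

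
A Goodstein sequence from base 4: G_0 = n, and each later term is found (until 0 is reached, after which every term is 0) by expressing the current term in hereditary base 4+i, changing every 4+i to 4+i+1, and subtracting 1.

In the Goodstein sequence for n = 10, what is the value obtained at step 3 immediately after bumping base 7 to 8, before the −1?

14

step 0: 10 = 2·4 + 2; sub 5 for 4: 2·5 + 2; = 12; G_1 = 12−1 = 11
step 1: 11 = 2·5 + 1; sub 6 for 5: 2·6 + 1; = 13; G_2 = 13−1 = 12
step 2: 12 = 2·6; sub 7 for 6: 2·7; = 14; G_3 = 14−1 = 13
step 3: 13 = 7 + 6; sub 8 for 7: 8 + 6; = 14; G_4 = 14−1 = 13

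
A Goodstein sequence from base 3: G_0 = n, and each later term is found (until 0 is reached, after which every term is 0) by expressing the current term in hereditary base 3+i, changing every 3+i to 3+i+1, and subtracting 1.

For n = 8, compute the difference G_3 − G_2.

base 3: 8 = 2·3 + 2; at 4: 2·4 + 2 = 10; next = 9
base 4: 9 = 2·4 + 1; at 5: 2·5 + 1 = 11; next = 10
base 5: 10 = 2·5; at 6: 2·6 = 12; next = 11

1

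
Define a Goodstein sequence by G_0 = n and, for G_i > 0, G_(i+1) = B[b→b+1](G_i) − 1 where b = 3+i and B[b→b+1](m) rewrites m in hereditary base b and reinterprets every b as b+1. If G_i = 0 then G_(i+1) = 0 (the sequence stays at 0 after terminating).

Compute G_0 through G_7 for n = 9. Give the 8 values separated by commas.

9 —HB3→ 3^2 —bump→ 4^2 = 16 —(−1)→ 15
15 —HB4→ 3·4 + 3 —bump→ 3·5 + 3 = 18 —(−1)→ 17
17 —HB5→ 3·5 + 2 —bump→ 3·6 + 2 = 20 —(−1)→ 19
19 —HB6→ 3·6 + 1 —bump→ 3·7 + 1 = 22 —(−1)→ 21
21 —HB7→ 3·7 —bump→ 3·8 = 24 —(−1)→ 23
23 —HB8→ 2·8 + 7 —bump→ 2·9 + 7 = 25 —(−1)→ 24
24 —HB9→ 2·9 + 6 —bump→ 2·10 + 6 = 26 —(−1)→ 25

9, 15, 17, 19, 21, 23, 24, 25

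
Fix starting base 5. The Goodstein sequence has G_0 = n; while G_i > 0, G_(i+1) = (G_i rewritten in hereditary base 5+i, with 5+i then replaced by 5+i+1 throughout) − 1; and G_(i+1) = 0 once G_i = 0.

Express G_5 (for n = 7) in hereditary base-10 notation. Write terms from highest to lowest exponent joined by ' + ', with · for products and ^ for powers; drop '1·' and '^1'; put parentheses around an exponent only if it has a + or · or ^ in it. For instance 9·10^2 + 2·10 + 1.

5

G_0=7  [base 5] 5 + 2  →[5↦6]→  6 + 2 = 8  −1 ⇒ G_1=7
G_1=7  [base 6] 6 + 1  →[6↦7]→  7 + 1 = 8  −1 ⇒ G_2=7
G_2=7  [base 7] 7  →[7↦8]→  8 = 8  −1 ⇒ G_3=7
G_3=7  [base 8] 7  →[8↦9]→  7 = 7  −1 ⇒ G_4=6
G_4=6  [base 9] 6  →[9↦10]→  6 = 6  −1 ⇒ G_5=5
G_5=5  [base 10] 5  →[10↦11]→  5 = 5  −1 ⇒ G_6=4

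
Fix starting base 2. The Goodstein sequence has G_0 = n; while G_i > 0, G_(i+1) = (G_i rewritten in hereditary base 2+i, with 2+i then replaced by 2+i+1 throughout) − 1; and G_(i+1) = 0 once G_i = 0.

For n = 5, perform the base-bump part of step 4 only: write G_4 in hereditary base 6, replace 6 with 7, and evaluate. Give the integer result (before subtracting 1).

step 0: 5 = 2^2 + 1; sub 3 for 2: 3^3 + 1; = 28; G_1 = 28−1 = 27
step 1: 27 = 3^3; sub 4 for 3: 4^4; = 256; G_2 = 256−1 = 255
step 2: 255 = 3·4^3 + 3·4^2 + 3·4 + 3; sub 5 for 4: 3·5^3 + 3·5^2 + 3·5 + 3; = 468; G_3 = 468−1 = 467
step 3: 467 = 3·5^3 + 3·5^2 + 3·5 + 2; sub 6 for 5: 3·6^3 + 3·6^2 + 3·6 + 2; = 776; G_4 = 776−1 = 775
step 4: 775 = 3·6^3 + 3·6^2 + 3·6 + 1; sub 7 for 6: 3·7^3 + 3·7^2 + 3·7 + 1; = 1198; G_5 = 1198−1 = 1197

1198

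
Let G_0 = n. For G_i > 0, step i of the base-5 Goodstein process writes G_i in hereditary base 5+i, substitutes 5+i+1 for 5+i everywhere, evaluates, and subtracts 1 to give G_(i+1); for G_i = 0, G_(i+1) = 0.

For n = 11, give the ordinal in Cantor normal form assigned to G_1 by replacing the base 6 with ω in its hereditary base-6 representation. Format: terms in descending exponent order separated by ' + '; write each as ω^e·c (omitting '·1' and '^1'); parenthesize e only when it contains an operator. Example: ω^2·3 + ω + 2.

ω·2

base 5: 11 = 2·5 + 1; at 6: 2·6 + 1 = 13; next = 12
base 6: 12 = 2·6; at 7: 2·7 = 14; next = 13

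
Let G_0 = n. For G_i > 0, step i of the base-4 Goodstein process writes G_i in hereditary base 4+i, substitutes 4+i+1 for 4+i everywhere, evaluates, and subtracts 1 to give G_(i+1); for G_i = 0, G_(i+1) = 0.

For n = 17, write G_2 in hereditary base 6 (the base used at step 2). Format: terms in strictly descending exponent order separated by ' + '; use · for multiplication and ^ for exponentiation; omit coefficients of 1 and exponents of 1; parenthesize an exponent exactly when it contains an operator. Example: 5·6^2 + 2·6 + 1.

5·6 + 5

G_0 = 17. HB_4(17) = 4^2 + 1. Bump = 26. G_1 = 25.
G_1 = 25. HB_5(25) = 5^2. Bump = 36. G_2 = 35.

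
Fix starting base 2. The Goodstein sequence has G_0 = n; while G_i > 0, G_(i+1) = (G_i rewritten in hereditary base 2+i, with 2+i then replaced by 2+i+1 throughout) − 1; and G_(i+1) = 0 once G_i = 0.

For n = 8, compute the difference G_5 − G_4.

(0) 8|_2 = 2^(2 + 1) ↦ 3^(3 + 1)|_3 = 81 ⇒ 80
(1) 80|_3 = 2·3^3 + 2·3^2 + 2·3 + 2 ↦ 2·4^4 + 2·4^2 + 2·4 + 2|_4 = 554 ⇒ 553
(2) 553|_4 = 2·4^4 + 2·4^2 + 2·4 + 1 ↦ 2·5^5 + 2·5^2 + 2·5 + 1|_5 = 6311 ⇒ 6310
(3) 6310|_5 = 2·5^5 + 2·5^2 + 2·5 ↦ 2·6^6 + 2·6^2 + 2·6|_6 = 93396 ⇒ 93395
(4) 93395|_6 = 2·6^6 + 2·6^2 + 6 + 5 ↦ 2·7^7 + 2·7^2 + 7 + 5|_7 = 1647196 ⇒ 1647195

1553800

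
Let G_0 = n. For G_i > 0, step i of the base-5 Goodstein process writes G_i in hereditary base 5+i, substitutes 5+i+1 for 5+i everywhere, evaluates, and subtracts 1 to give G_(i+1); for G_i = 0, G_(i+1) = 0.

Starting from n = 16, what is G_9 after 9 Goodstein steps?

G_0=16  [base 5] 3·5 + 1  →[5↦6]→  3·6 + 1 = 19  −1 ⇒ G_1=18
G_1=18  [base 6] 3·6  →[6↦7]→  3·7 = 21  −1 ⇒ G_2=20
G_2=20  [base 7] 2·7 + 6  →[7↦8]→  2·8 + 6 = 22  −1 ⇒ G_3=21
G_3=21  [base 8] 2·8 + 5  →[8↦9]→  2·9 + 5 = 23  −1 ⇒ G_4=22
G_4=22  [base 9] 2·9 + 4  →[9↦10]→  2·10 + 4 = 24  −1 ⇒ G_5=23
G_5=23  [base 10] 2·10 + 3  →[10↦11]→  2·11 + 3 = 25  −1 ⇒ G_6=24
G_6=24  [base 11] 2·11 + 2  →[11↦12]→  2·12 + 2 = 26  −1 ⇒ G_7=25
G_7=25  [base 12] 2·12 + 1  →[12↦13]→  2·13 + 1 = 27  −1 ⇒ G_8=26
G_8=26  [base 13] 2·13  →[13↦14]→  2·14 = 28  −1 ⇒ G_9=27

27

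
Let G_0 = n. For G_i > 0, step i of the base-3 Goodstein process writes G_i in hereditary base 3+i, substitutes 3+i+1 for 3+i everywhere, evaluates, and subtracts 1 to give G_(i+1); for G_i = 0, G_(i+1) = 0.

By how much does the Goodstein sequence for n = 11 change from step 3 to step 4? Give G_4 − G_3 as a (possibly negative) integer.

4

i=0: 11 = 3^2 + 2 (b=3); 3→4: 4^2 + 2 = 18; 18−1 = 17
i=1: 17 = 4^2 + 1 (b=4); 4→5: 5^2 + 1 = 26; 26−1 = 25
i=2: 25 = 5^2 (b=5); 5→6: 6^2 = 36; 36−1 = 35
i=3: 35 = 5·6 + 5 (b=6); 6→7: 5·7 + 5 = 40; 40−1 = 39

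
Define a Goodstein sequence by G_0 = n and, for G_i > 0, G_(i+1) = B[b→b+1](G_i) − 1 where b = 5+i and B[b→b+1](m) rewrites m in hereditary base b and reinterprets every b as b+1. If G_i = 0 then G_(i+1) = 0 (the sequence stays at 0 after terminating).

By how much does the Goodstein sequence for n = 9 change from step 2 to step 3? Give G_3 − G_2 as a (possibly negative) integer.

0

i=0: 9 = 5 + 4 (b=5); 5→6: 6 + 4 = 10; 10−1 = 9
i=1: 9 = 6 + 3 (b=6); 6→7: 7 + 3 = 10; 10−1 = 9
i=2: 9 = 7 + 2 (b=7); 7→8: 8 + 2 = 10; 10−1 = 9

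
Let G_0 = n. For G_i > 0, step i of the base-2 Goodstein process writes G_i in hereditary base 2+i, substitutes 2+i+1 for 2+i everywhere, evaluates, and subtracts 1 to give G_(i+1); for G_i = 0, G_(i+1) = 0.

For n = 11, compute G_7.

base 2: 11 = 2^(2 + 1) + 2 + 1; at 3: 3^(3 + 1) + 3 + 1 = 85; next = 84
base 3: 84 = 3^(3 + 1) + 3; at 4: 4^(4 + 1) + 4 = 1028; next = 1027
base 4: 1027 = 4^(4 + 1) + 3; at 5: 5^(5 + 1) + 3 = 15628; next = 15627
base 5: 15627 = 5^(5 + 1) + 2; at 6: 6^(6 + 1) + 2 = 279938; next = 279937
base 6: 279937 = 6^(6 + 1) + 1; at 7: 7^(7 + 1) + 1 = 5764802; next = 5764801
base 7: 5764801 = 7^(7 + 1); at 8: 8^(8 + 1) = 134217728; next = 134217727
base 8: 134217727 = 7·8^8 + 7·8^7 + 7·8^6 + 7·8^5 + 7·8^4 + 7·8^3 + 7·8^2 + 7·8 + 7; at 9: 7·9^9 + 7·9^7 + 7·9^6 + 7·9^5 + 7·9^4 + 7·9^3 + 7·9^2 + 7·9 + 7 = 2749609303; next = 2749609302

2749609302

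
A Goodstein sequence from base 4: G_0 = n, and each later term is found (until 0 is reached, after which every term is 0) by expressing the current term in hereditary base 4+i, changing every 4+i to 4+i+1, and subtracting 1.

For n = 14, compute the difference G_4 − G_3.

1

G_0=14  [base 4] 3·4 + 2  →[4↦5]→  3·5 + 2 = 17  −1 ⇒ G_1=16
G_1=16  [base 5] 3·5 + 1  →[5↦6]→  3·6 + 1 = 19  −1 ⇒ G_2=18
G_2=18  [base 6] 3·6  →[6↦7]→  3·7 = 21  −1 ⇒ G_3=20
G_3=20  [base 7] 2·7 + 6  →[7↦8]→  2·8 + 6 = 22  −1 ⇒ G_4=21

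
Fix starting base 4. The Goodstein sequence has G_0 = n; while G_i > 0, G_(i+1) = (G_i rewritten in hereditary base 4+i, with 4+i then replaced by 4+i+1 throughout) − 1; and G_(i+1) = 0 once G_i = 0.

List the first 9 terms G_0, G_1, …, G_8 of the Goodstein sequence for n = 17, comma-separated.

17, 25, 35, 39, 43, 47, 51, 55, 59

base 4: 17 = 4^2 + 1; at 5: 5^2 + 1 = 26; next = 25
base 5: 25 = 5^2; at 6: 6^2 = 36; next = 35
base 6: 35 = 5·6 + 5; at 7: 5·7 + 5 = 40; next = 39
base 7: 39 = 5·7 + 4; at 8: 5·8 + 4 = 44; next = 43
base 8: 43 = 5·8 + 3; at 9: 5·9 + 3 = 48; next = 47
base 9: 47 = 5·9 + 2; at 10: 5·10 + 2 = 52; next = 51
base 10: 51 = 5·10 + 1; at 11: 5·11 + 1 = 56; next = 55
base 11: 55 = 5·11; at 12: 5·12 = 60; next = 59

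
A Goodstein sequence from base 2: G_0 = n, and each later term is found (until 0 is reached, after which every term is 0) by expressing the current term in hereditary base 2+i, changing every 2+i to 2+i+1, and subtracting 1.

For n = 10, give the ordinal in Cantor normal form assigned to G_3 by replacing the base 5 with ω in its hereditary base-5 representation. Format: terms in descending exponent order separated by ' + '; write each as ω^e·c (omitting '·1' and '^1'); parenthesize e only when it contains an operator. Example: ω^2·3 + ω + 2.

G_0=10  [base 2] 2^(2 + 1) + 2  →[2↦3]→  3^(3 + 1) + 3 = 84  −1 ⇒ G_1=83
G_1=83  [base 3] 3^(3 + 1) + 2  →[3↦4]→  4^(4 + 1) + 2 = 1026  −1 ⇒ G_2=1025
G_2=1025  [base 4] 4^(4 + 1) + 1  →[4↦5]→  5^(5 + 1) + 1 = 15626  −1 ⇒ G_3=15625
G_3=15625  [base 5] 5^(5 + 1)  →[5↦6]→  6^(6 + 1) = 279936  −1 ⇒ G_4=279935

ω^(ω + 1)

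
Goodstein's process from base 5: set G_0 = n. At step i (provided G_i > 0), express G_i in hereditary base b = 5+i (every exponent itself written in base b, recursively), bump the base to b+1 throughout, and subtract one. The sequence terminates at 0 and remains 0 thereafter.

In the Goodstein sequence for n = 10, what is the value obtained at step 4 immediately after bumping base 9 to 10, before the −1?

G_0=10  [base 5] 2·5  →[5↦6]→  2·6 = 12  −1 ⇒ G_1=11
G_1=11  [base 6] 6 + 5  →[6↦7]→  7 + 5 = 12  −1 ⇒ G_2=11
G_2=11  [base 7] 7 + 4  →[7↦8]→  8 + 4 = 12  −1 ⇒ G_3=11
G_3=11  [base 8] 8 + 3  →[8↦9]→  9 + 3 = 12  −1 ⇒ G_4=11

12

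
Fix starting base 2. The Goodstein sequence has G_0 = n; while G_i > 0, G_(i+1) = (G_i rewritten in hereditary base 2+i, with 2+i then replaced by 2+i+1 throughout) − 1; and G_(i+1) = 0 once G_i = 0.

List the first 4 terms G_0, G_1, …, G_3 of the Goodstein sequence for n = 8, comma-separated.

8, 80, 553, 6310

(0) 8|_2 = 2^(2 + 1) ↦ 3^(3 + 1)|_3 = 81 ⇒ 80
(1) 80|_3 = 2·3^3 + 2·3^2 + 2·3 + 2 ↦ 2·4^4 + 2·4^2 + 2·4 + 2|_4 = 554 ⇒ 553
(2) 553|_4 = 2·4^4 + 2·4^2 + 2·4 + 1 ↦ 2·5^5 + 2·5^2 + 2·5 + 1|_5 = 6311 ⇒ 6310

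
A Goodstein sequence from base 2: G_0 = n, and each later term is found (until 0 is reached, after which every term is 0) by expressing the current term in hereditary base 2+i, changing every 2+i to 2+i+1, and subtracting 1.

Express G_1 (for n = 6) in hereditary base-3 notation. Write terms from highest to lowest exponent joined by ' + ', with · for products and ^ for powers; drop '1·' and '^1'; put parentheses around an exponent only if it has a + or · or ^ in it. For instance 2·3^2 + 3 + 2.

[0] 6 ≡ 2^2 + 2 (base 2). Lift 3: 30. −1: 29.
[1] 29 ≡ 3^3 + 2 (base 3). Lift 4: 258. −1: 257.

3^3 + 2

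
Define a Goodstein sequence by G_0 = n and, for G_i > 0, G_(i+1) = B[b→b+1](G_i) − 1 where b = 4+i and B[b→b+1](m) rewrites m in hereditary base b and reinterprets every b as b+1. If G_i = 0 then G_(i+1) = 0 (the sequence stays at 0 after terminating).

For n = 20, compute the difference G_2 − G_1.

20 —HB4→ 4^2 + 4 —bump→ 5^2 + 5 = 30 —(−1)→ 29
29 —HB5→ 5^2 + 4 —bump→ 6^2 + 4 = 40 —(−1)→ 39

10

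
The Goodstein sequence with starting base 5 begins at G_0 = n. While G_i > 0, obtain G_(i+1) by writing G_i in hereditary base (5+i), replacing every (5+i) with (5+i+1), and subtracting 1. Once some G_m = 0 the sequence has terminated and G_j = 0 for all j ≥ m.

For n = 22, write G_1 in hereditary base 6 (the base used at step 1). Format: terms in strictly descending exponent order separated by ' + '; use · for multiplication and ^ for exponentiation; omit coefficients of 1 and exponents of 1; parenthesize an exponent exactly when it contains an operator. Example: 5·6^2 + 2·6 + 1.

4·6 + 1

G_0=22  [base 5] 4·5 + 2  →[5↦6]→  4·6 + 2 = 26  −1 ⇒ G_1=25
G_1=25  [base 6] 4·6 + 1  →[6↦7]→  4·7 + 1 = 29  −1 ⇒ G_2=28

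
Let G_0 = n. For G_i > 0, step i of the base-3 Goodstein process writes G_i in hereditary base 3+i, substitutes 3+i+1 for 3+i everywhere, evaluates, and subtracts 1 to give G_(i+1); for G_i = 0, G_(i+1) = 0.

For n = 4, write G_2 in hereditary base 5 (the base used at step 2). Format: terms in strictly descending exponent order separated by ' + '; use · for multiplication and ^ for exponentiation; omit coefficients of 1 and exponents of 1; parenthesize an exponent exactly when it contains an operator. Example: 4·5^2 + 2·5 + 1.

4

(0) 4|_3 = 3 + 1 ↦ 4 + 1|_4 = 5 ⇒ 4
(1) 4|_4 = 4 ↦ 5|_5 = 5 ⇒ 4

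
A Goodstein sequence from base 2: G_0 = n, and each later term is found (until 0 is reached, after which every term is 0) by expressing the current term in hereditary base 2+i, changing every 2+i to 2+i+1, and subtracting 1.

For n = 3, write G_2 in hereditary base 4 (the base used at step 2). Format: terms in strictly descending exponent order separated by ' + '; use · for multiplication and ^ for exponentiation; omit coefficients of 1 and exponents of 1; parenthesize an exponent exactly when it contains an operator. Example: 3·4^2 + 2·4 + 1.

3

i=0: 3 = 2 + 1 (b=2); 2→3: 3 + 1 = 4; 4−1 = 3
i=1: 3 = 3 (b=3); 3→4: 4 = 4; 4−1 = 3
i=2: 3 = 3 (b=4); 4→5: 3 = 3; 3−1 = 2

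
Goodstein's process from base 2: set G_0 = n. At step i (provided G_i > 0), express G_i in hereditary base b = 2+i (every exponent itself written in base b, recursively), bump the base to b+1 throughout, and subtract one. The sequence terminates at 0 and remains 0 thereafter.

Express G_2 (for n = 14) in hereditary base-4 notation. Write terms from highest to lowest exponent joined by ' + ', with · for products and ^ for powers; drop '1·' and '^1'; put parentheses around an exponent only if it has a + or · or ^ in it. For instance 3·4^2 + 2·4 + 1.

4^(4 + 1) + 4^4 + 1

[0] 14 ≡ 2^(2 + 1) + 2^2 + 2 (base 2). Lift 3: 111. −1: 110.
[1] 110 ≡ 3^(3 + 1) + 3^3 + 2 (base 3). Lift 4: 1282. −1: 1281.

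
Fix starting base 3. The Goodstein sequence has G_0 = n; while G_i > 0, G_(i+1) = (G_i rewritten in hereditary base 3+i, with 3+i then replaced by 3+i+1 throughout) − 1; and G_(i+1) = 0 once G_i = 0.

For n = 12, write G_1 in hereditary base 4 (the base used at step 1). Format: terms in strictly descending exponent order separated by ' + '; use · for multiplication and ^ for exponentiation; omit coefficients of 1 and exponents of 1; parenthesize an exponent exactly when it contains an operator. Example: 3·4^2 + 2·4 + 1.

4^2 + 3

step 0: 12 = 3^2 + 3; sub 4 for 3: 4^2 + 4; = 20; G_1 = 20−1 = 19
step 1: 19 = 4^2 + 3; sub 5 for 4: 5^2 + 3; = 28; G_2 = 28−1 = 27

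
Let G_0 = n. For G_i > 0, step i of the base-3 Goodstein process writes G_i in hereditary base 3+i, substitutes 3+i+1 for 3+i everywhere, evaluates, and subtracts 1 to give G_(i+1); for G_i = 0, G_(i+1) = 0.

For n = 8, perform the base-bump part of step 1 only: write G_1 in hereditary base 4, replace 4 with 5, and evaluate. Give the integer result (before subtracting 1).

11

base 3: 8 = 2·3 + 2; at 4: 2·4 + 2 = 10; next = 9
base 4: 9 = 2·4 + 1; at 5: 2·5 + 1 = 11; next = 10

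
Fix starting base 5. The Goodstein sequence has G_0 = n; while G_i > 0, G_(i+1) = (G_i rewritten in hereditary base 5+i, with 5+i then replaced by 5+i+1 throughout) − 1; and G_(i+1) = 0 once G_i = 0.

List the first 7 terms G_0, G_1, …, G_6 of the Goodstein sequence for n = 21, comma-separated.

21 —HB5→ 4·5 + 1 —bump→ 4·6 + 1 = 25 —(−1)→ 24
24 —HB6→ 4·6 —bump→ 4·7 = 28 —(−1)→ 27
27 —HB7→ 3·7 + 6 —bump→ 3·8 + 6 = 30 —(−1)→ 29
29 —HB8→ 3·8 + 5 —bump→ 3·9 + 5 = 32 —(−1)→ 31
31 —HB9→ 3·9 + 4 —bump→ 3·10 + 4 = 34 —(−1)→ 33
33 —HB10→ 3·10 + 3 —bump→ 3·11 + 3 = 36 —(−1)→ 35

21, 24, 27, 29, 31, 33, 35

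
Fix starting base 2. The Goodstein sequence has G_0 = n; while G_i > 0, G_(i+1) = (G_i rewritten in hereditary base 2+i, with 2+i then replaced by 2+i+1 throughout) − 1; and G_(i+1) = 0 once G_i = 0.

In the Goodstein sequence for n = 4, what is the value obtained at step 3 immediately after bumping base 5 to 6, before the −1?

84

i=0: 4 = 2^2 (b=2); 2→3: 3^3 = 27; 27−1 = 26
i=1: 26 = 2·3^2 + 2·3 + 2 (b=3); 3→4: 2·4^2 + 2·4 + 2 = 42; 42−1 = 41
i=2: 41 = 2·4^2 + 2·4 + 1 (b=4); 4→5: 2·5^2 + 2·5 + 1 = 61; 61−1 = 60
i=3: 60 = 2·5^2 + 2·5 (b=5); 5→6: 2·6^2 + 2·6 = 84; 84−1 = 83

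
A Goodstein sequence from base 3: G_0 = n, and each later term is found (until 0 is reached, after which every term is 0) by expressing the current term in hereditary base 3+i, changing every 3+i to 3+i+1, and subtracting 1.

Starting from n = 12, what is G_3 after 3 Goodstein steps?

37

i=0: 12 = 3^2 + 3 (b=3); 3→4: 4^2 + 4 = 20; 20−1 = 19
i=1: 19 = 4^2 + 3 (b=4); 4→5: 5^2 + 3 = 28; 28−1 = 27
i=2: 27 = 5^2 + 2 (b=5); 5→6: 6^2 + 2 = 38; 38−1 = 37
i=3: 37 = 6^2 + 1 (b=6); 6→7: 7^2 + 1 = 50; 50−1 = 49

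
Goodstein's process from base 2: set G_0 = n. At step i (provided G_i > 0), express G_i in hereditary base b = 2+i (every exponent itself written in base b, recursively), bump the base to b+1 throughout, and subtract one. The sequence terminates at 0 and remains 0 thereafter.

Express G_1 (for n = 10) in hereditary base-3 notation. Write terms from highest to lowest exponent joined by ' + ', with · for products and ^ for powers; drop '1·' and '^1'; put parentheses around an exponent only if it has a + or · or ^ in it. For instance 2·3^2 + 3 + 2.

[0] 10 ≡ 2^(2 + 1) + 2 (base 2). Lift 3: 84. −1: 83.
[1] 83 ≡ 3^(3 + 1) + 2 (base 3). Lift 4: 1026. −1: 1025.

3^(3 + 1) + 2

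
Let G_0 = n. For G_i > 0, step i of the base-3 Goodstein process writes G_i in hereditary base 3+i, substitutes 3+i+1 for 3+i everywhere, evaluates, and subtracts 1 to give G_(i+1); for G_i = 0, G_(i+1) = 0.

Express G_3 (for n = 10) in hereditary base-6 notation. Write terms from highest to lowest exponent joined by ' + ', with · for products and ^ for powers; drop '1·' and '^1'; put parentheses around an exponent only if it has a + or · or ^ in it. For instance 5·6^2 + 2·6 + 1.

G_0 = 10. HB_3(10) = 3^2 + 1. Bump = 17. G_1 = 16.
G_1 = 16. HB_4(16) = 4^2. Bump = 25. G_2 = 24.
G_2 = 24. HB_5(24) = 4·5 + 4. Bump = 28. G_3 = 27.
G_3 = 27. HB_6(27) = 4·6 + 3. Bump = 31. G_4 = 30.

4·6 + 3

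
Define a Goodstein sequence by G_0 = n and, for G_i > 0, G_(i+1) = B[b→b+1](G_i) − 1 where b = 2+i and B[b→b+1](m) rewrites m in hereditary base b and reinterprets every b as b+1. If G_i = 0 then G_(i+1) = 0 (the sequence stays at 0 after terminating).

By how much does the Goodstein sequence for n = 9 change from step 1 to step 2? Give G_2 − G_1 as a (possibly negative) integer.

i=0: 9 = 2^(2 + 1) + 1 (b=2); 2→3: 3^(3 + 1) + 1 = 82; 82−1 = 81
i=1: 81 = 3^(3 + 1) (b=3); 3→4: 4^(4 + 1) = 1024; 1024−1 = 1023

942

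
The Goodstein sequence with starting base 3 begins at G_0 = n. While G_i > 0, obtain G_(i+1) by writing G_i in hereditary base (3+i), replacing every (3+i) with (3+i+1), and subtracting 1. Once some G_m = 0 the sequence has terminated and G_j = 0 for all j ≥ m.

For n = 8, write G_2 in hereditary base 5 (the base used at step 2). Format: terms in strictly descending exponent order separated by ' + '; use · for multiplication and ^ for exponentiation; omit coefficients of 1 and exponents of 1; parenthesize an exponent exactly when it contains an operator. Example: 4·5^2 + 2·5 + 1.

G_0=8  [base 3] 2·3 + 2  →[3↦4]→  2·4 + 2 = 10  −1 ⇒ G_1=9
G_1=9  [base 4] 2·4 + 1  →[4↦5]→  2·5 + 1 = 11  −1 ⇒ G_2=10
G_2=10  [base 5] 2·5  →[5↦6]→  2·6 = 12  −1 ⇒ G_3=11

2·5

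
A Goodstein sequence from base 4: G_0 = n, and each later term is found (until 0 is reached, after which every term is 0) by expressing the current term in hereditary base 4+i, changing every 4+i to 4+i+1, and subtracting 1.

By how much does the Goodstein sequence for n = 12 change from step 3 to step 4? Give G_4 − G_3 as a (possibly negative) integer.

1

i=0: 12 = 3·4 (b=4); 4→5: 3·5 = 15; 15−1 = 14
i=1: 14 = 2·5 + 4 (b=5); 5→6: 2·6 + 4 = 16; 16−1 = 15
i=2: 15 = 2·6 + 3 (b=6); 6→7: 2·7 + 3 = 17; 17−1 = 16
i=3: 16 = 2·7 + 2 (b=7); 7→8: 2·8 + 2 = 18; 18−1 = 17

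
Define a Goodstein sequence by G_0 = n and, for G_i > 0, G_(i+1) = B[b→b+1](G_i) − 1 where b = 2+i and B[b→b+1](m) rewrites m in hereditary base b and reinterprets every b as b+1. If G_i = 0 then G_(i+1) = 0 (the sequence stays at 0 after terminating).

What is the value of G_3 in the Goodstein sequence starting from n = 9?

9842

base 2: 9 = 2^(2 + 1) + 1; at 3: 3^(3 + 1) + 1 = 82; next = 81
base 3: 81 = 3^(3 + 1); at 4: 4^(4 + 1) = 1024; next = 1023
base 4: 1023 = 3·4^4 + 3·4^3 + 3·4^2 + 3·4 + 3; at 5: 3·5^5 + 3·5^3 + 3·5^2 + 3·5 + 3 = 9843; next = 9842
base 5: 9842 = 3·5^5 + 3·5^3 + 3·5^2 + 3·5 + 2; at 6: 3·6^6 + 3·6^3 + 3·6^2 + 3·6 + 2 = 140744; next = 140743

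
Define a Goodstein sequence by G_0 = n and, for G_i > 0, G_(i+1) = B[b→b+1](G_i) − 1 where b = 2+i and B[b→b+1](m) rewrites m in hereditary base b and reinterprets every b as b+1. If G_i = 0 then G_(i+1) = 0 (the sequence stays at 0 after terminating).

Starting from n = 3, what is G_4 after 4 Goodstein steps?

G_0=3  [base 2] 2 + 1  →[2↦3]→  3 + 1 = 4  −1 ⇒ G_1=3
G_1=3  [base 3] 3  →[3↦4]→  4 = 4  −1 ⇒ G_2=3
G_2=3  [base 4] 3  →[4↦5]→  3 = 3  −1 ⇒ G_3=2
G_3=2  [base 5] 2  →[5↦6]→  2 = 2  −1 ⇒ G_4=1
G_4=1  [base 6] 1  →[6↦7]→  1 = 1  −1 ⇒ G_5=0

1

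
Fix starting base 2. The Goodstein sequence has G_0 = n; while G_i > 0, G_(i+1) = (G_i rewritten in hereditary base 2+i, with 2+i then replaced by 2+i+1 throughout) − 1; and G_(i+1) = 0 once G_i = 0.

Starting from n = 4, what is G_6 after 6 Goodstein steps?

139

G_0=4  [base 2] 2^2  →[2↦3]→  3^3 = 27  −1 ⇒ G_1=26
G_1=26  [base 3] 2·3^2 + 2·3 + 2  →[3↦4]→  2·4^2 + 2·4 + 2 = 42  −1 ⇒ G_2=41
G_2=41  [base 4] 2·4^2 + 2·4 + 1  →[4↦5]→  2·5^2 + 2·5 + 1 = 61  −1 ⇒ G_3=60
G_3=60  [base 5] 2·5^2 + 2·5  →[5↦6]→  2·6^2 + 2·6 = 84  −1 ⇒ G_4=83
G_4=83  [base 6] 2·6^2 + 6 + 5  →[6↦7]→  2·7^2 + 7 + 5 = 110  −1 ⇒ G_5=109
G_5=109  [base 7] 2·7^2 + 7 + 4  →[7↦8]→  2·8^2 + 8 + 4 = 140  −1 ⇒ G_6=139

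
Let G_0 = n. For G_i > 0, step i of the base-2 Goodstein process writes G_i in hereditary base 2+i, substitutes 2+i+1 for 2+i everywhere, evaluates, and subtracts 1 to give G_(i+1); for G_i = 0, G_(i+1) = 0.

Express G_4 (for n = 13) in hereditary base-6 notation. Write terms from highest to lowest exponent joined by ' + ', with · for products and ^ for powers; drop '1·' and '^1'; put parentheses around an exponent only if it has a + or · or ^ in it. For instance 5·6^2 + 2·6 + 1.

step 0: 13 = 2^(2 + 1) + 2^2 + 1; sub 3 for 2: 3^(3 + 1) + 3^3 + 1; = 109; G_1 = 109−1 = 108
step 1: 108 = 3^(3 + 1) + 3^3; sub 4 for 3: 4^(4 + 1) + 4^4; = 1280; G_2 = 1280−1 = 1279
step 2: 1279 = 4^(4 + 1) + 3·4^3 + 3·4^2 + 3·4 + 3; sub 5 for 4: 5^(5 + 1) + 3·5^3 + 3·5^2 + 3·5 + 3; = 16093; G_3 = 16093−1 = 16092
step 3: 16092 = 5^(5 + 1) + 3·5^3 + 3·5^2 + 3·5 + 2; sub 6 for 5: 6^(6 + 1) + 3·6^3 + 3·6^2 + 3·6 + 2; = 280712; G_4 = 280712−1 = 280711
step 4: 280711 = 6^(6 + 1) + 3·6^3 + 3·6^2 + 3·6 + 1; sub 7 for 6: 7^(7 + 1) + 3·7^3 + 3·7^2 + 3·7 + 1; = 5765999; G_5 = 5765999−1 = 5765998

6^(6 + 1) + 3·6^3 + 3·6^2 + 3·6 + 1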